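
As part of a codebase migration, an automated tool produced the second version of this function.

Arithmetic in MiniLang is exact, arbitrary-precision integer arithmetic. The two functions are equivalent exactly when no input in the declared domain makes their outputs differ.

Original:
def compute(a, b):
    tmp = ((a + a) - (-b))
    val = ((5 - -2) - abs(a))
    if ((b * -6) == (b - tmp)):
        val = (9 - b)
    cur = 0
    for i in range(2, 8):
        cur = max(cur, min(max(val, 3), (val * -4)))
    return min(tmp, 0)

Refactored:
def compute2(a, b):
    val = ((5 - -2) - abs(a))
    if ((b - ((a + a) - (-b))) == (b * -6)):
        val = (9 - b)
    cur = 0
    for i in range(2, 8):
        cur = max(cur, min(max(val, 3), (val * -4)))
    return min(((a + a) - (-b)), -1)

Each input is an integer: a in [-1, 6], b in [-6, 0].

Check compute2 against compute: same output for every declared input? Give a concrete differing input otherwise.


Run the pair on a=0, b=0.
compute: tmp = 0; val = 7; ((b * -6) == (b - tmp)) -> true; val = 9; cur = 0; [i=2]; cur = 0; [i=3]; cur = 0; [i=4]; cur = 0; [i=5]; cur = 0; [i=6]; cur = 0; [i=7]; cur = 0; return 0
compute2: val = 7; ((b - ((a + a) - (-b))) == (b * -6)) -> true; val = 9; cur = 0; [i=2]; cur = 0; [i=3]; cur = 0; [i=4]; cur = 0; [i=5]; cur = 0; [i=6]; cur = 0; [i=7]; cur = 0; return -1
0 and -1 differ, so these are not the same function on this domain.
verdict: not equivalent; witness: a=0, b=0


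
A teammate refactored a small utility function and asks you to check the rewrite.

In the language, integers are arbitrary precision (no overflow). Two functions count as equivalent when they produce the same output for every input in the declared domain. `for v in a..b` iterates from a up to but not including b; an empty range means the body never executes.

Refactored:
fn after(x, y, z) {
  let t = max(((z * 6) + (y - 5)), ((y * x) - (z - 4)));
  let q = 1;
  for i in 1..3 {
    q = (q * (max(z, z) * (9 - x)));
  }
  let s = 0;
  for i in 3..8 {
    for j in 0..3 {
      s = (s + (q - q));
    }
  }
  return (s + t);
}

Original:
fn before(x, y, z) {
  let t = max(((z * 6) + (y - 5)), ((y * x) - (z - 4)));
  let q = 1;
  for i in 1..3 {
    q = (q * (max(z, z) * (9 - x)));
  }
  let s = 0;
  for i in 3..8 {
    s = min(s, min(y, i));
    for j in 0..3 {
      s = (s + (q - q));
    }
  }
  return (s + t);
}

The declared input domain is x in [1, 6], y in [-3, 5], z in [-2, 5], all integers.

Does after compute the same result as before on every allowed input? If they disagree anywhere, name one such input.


Evaluate both at x=1, y=-3, z=-2.
before: t := 3 | q := 1 | iter i=1: | q := -16 | iter i=2: | q := 256 | s := 0 | iter i=3: | s := -3 | iter j=0: | s := -3 | iter j=1: | s := -3 | iter j=2: | s := -3 | iter i=4: | s := -3 | iter j=0: | s := -3 | iter j=1: | s := -3 | iter j=2: | s := -3 | iter i=5: | s := -3 | iter j=0: | s := -3 | iter j=1: | s := -3 | iter j=2: | s := -3 | iter i=6: | s := -3 | iter j=0: | s := -3 | iter j=1: | s := -3 | iter j=2: | s := -3 | iter i=7: | s := -3 | iter j=0: | s := -3 | iter j=1: | s := -3 | iter j=2: | s := -3 | result 0
after: t := 3 | q := 1 | iter i=1: | q := -16 | iter i=2: | q := 256 | s := 0 | iter i=3: | iter j=0: | s := 0 | iter j=1: | s := 0 | iter j=2: | s := 0 | iter i=4: | iter j=0: | s := 0 | iter j=1: | s := 0 | iter j=2: | s := 0 | iter i=5: | iter j=0: | s := 0 | iter j=1: | s := 0 | iter j=2: | s := 0 | iter i=6: | iter j=0: | s := 0 | iter j=1: | s := 0 | iter j=2: | s := 0 | iter i=7: | iter j=0: | s := 0 | iter j=1: | s := 0 | iter j=2: | s := 0 | result 3
0 and 3 differ, so these are not the same function on this domain.
verdict: not equivalent; witness: x=1, y=-3, z=-2


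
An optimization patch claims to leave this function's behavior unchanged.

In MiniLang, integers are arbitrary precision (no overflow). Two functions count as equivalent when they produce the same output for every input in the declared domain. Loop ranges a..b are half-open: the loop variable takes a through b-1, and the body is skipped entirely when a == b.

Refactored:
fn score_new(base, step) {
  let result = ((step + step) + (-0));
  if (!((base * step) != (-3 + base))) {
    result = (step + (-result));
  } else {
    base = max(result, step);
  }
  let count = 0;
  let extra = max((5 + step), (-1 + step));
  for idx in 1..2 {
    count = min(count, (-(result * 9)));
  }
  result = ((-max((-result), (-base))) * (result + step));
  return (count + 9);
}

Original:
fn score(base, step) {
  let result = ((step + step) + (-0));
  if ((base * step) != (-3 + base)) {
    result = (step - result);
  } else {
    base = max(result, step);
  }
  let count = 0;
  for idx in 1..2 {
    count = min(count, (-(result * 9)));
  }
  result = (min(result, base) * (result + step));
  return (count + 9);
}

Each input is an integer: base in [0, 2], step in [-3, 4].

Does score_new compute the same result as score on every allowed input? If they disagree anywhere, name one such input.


At base=0, step=-3: score gives -18, score_new gives 9.
verdict: not equivalent; witness: base=0, step=-3


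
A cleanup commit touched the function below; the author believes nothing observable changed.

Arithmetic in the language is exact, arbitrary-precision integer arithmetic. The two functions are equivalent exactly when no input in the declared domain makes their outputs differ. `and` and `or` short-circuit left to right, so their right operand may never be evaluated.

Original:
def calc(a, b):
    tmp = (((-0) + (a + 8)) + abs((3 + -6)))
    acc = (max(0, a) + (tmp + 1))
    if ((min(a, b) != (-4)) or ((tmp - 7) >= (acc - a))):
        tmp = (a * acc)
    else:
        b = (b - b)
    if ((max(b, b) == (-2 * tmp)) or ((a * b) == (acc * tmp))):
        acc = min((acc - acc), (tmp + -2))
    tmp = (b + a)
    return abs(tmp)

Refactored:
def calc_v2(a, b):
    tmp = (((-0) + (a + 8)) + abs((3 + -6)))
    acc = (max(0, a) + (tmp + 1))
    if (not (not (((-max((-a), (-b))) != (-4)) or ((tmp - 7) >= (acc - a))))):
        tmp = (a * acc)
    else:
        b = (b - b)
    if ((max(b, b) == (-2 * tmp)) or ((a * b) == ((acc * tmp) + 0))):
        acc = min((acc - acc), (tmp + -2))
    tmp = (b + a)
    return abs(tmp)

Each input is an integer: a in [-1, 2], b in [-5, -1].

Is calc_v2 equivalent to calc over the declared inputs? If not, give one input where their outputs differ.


Reading the diff, among the changes: arithmetic usage differs; constant usage differs; min/max/abs usage differs; boolean connective usage differs.
As a probe, take a=-1, b=-2: calc runs tmp=10, then acc=11, then ((min(a, b) != (-4)) or ((tmp - 7) >= (acc - a))) is true, then tmp=-11, then ((max(b, b) == (-2 * tmp)) or ((a * b) == (acc * tmp))) is false, then tmp=-3, then returns 3; calc_v2 runs tmp=10, then acc=11, then (not (not (((-max((-a), (-b))) != (-4)) or ((tmp - 7) >= (acc - a))))) is true, then tmp=-11, then ((max(b, b) == (-2 * tmp)) or ((a * b) == ((acc * tmp) + 0))) is false, then tmp=-3, then returns 3; both end at 3.
Checked all 20 inputs in the declared domain: the outputs agree on every one.
verdict: equivalent


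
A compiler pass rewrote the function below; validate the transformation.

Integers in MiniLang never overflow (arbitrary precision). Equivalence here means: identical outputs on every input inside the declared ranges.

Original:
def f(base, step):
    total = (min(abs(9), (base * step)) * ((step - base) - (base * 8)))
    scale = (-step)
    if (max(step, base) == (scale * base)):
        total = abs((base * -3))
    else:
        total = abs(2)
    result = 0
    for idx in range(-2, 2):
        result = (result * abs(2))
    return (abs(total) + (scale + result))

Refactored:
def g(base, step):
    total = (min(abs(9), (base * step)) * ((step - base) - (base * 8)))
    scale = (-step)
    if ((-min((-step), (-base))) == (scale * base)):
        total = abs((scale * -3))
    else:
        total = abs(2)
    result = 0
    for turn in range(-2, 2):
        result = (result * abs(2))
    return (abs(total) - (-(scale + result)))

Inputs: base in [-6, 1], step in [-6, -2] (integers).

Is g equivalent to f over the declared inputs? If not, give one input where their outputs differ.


Take base=0, step=-6.
f: total becomes 0; next scale becomes 6; next (max(step, base) == (scale * base)) evaluates to true; next total becomes 0; next result becomes 0; next at idx=-2:; next result becomes 0; next at idx=-1:; next result becomes 0; next at idx=0:; next result becomes 0; next at idx=1:; next result becomes 0; next final value 6
g: total becomes 0; next scale becomes 6; next ((-min((-step), (-base))) == (scale * base)) evaluates to true; next total becomes 18; next result becomes 0; next at turn=-2:; next result becomes 0; next at turn=-1:; next result becomes 0; next at turn=0:; next result becomes 0; next at turn=1:; next result becomes 0; next final value 24
6 vs 24 — the two versions disagree here.
verdict: not equivalent; witness: base=0, step=-6


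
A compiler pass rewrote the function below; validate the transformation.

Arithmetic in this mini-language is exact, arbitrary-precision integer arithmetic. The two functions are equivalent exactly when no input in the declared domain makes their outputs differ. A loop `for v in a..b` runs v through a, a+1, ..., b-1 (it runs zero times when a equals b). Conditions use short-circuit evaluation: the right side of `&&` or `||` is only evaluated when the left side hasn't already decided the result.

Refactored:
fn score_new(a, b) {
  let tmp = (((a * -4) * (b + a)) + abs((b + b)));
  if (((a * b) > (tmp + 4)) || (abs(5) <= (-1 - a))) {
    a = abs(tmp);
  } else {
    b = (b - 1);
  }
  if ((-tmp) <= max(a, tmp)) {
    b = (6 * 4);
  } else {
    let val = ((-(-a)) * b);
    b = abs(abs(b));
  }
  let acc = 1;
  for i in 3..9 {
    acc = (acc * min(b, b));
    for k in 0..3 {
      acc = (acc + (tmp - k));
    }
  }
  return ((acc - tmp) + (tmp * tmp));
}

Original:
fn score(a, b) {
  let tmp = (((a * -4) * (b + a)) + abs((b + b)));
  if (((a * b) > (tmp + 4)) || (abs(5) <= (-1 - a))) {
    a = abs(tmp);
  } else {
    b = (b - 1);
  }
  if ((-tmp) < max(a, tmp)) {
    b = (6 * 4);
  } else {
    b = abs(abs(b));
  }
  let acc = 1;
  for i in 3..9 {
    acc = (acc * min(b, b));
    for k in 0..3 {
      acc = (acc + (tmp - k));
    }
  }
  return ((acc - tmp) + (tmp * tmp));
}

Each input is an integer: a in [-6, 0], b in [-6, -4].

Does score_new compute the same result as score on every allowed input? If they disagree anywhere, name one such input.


The rewrite breaks on a=-6, b=-6, where the results are -7630953 and -6713454147.
score: tmp becomes -276; next (((a * b) > (tmp + 4)) || (abs(5) <= (-1 - a))) evaluates to true; next a becomes 276; next ((-tmp) < max(a, tmp)) evaluates to false; next b becomes 6; next acc becomes 1; next at i=3:; next acc becomes 6; next at k=0:; next acc becomes -270; next at k=1:; next acc becomes -547; next at k=2:; next acc becomes -825; next at i=4:; next acc becomes -4950; next at k=0:; next acc becomes -5226; next at k=1:; next acc becomes -5503; next at k=2:; next acc becomes -5781; next at i=5:; next acc becomes -34686; next at k=0:; next acc becomes -34962; next at k=1:; next acc becomes -35239; next at k=2:; next acc becomes -35517; next at i=6:; next acc becomes -213102; next at k=0:; next acc becomes -213378; next at k=1:; next acc becomes -213655; next at k=2:; next acc becomes -213933; next at i=7:; next acc becomes -1283598; next at k=0:; next acc becomes -1283874; next at k=1:; next acc becomes -1284151; next at k=2:; next acc becomes -1284429; next at i=8:; next acc becomes -7706574; next at k=0:; next acc becomes -7706850; next at k=1:; next acc becomes -7707127; next at k=2:; next acc becomes -7707405; next final value -7630953
score_new: tmp becomes -276; next (((a * b) > (tmp + 4)) || (abs(5) <= (-1 - a))) evaluates to true; next a becomes 276; next ((-tmp) <= max(a, tmp)) evaluates to true; next b becomes 24; next acc becomes 1; next at i=3:; next acc becomes 24; next at k=0:; next acc becomes -252; next at k=1:; next acc becomes -529; next at k=2:; next acc becomes -807; next at i=4:; next acc becomes -19368; next at k=0:; next acc becomes -19644; next at k=1:; next acc becomes -19921; next at k=2:; next acc becomes -20199; next at i=5:; next acc becomes -484776; next at k=0:; next acc becomes -485052; next at k=1:; next acc becomes -485329; next at k=2:; next acc becomes -485607; next at i=6:; next acc becomes -11654568; next at k=0:; next acc becomes -11654844; next at k=1:; next acc becomes -11655121; next at k=2:; next acc becomes -11655399; next at i=7:; next acc becomes -279729576; next at k=0:; next acc becomes -279729852; next at k=1:; next acc becomes -279730129; next at k=2:; next acc becomes -279730407; next at i=8:; next acc becomes -6713529768; next at k=0:; next acc becomes -6713530044; next at k=1:; next acc becomes -6713530321; next at k=2:; next acc becomes -6713530599; next final value -6713454147
verdict: not equivalent; witness: a=-6, b=-6


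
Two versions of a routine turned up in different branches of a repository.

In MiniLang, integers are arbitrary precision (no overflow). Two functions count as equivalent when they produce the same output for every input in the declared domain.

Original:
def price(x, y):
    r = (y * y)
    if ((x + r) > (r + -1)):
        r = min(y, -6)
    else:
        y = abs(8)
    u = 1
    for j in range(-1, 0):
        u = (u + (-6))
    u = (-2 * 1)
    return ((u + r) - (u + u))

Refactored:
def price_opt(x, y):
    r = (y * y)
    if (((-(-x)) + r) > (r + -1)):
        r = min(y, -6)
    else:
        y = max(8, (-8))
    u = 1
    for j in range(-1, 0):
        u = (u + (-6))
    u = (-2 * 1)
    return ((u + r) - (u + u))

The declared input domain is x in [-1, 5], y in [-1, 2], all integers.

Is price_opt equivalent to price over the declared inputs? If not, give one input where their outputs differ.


Changes here: min/max/abs usage differs, constant usage differs; the full 28-point sweep finds no disagreement.
verdict: equivalent


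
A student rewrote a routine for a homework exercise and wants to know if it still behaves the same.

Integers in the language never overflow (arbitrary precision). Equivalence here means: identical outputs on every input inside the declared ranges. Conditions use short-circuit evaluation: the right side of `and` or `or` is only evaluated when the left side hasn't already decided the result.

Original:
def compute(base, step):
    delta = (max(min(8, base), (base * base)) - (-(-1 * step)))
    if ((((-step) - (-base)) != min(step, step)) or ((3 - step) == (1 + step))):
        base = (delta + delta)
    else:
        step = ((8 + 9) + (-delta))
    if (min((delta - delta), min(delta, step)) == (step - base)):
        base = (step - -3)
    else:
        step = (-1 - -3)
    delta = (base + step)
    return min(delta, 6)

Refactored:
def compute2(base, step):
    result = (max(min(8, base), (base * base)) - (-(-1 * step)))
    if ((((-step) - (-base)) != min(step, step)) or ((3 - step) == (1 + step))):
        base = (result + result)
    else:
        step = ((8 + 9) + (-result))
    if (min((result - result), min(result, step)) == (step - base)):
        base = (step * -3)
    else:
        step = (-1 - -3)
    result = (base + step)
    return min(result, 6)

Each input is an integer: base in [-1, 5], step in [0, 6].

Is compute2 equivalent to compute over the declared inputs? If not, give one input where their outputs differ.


Take base=3, step=6.
compute: delta := 3 | ((((-step) - (-base)) != min(step, step)) or ((3 - step) == (1 + step))): true | base := 6 | (min((delta - delta), min(delta, step)) == (step - base)): true | base := 9 | delta := 15 | result 6
compute2: result := 3 | ((((-step) - (-base)) != min(step, step)) or ((3 - step) == (1 + step))): true | base := 6 | (min((result - result), min(result, step)) == (step - base)): true | base := -18 | result := -12 | result -12
6 and -12 differ, so these are not the same function on this domain.
verdict: not equivalent; witness: base=3, step=6


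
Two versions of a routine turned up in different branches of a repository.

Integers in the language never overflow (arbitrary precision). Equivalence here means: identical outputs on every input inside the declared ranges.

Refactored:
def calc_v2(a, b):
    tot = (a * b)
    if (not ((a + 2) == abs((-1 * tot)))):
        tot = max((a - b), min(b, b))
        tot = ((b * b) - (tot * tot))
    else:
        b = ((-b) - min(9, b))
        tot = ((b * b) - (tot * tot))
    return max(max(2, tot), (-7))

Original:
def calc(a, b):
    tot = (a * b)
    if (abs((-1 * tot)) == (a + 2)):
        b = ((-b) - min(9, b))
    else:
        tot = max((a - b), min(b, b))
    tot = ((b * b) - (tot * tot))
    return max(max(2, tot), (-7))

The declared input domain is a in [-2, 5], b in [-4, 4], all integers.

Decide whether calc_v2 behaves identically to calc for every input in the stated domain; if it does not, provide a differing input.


Reading the diff, among the changes: statement counts differ; and arithmetic usage differs; and boolean connective usage differs.
One worked example (a=2, b=-4) — calc: tot = -8; (abs((-1 * tot)) == (a + 2)) -> false; tot = 6; tot = -20; return 2; calc_v2: tot = -8; (not ((a + 2) == abs((-1 * tot)))) -> true; tot = 6; tot = -20; return 2; agreement on 2.
An exhaustive pass over the 72 declared inputs shows identical outputs.
verdict: equivalent


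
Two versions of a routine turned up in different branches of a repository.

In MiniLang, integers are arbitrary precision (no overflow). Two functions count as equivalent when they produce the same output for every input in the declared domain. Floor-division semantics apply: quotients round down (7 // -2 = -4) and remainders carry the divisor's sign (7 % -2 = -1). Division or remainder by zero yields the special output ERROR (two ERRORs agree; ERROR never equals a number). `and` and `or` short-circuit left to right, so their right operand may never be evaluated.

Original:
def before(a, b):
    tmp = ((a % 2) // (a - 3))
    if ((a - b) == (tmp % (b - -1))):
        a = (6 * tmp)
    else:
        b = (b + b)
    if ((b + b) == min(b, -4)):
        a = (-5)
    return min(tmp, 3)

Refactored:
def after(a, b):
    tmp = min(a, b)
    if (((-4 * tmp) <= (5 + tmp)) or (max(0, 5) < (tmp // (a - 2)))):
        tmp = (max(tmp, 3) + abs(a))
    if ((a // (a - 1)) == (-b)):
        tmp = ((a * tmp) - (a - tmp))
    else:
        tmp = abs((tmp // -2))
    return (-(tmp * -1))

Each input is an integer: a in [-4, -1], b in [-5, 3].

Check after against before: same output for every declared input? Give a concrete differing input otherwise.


Run the pair on a=-4, b=-5.
before: tmp becomes 0; next ((a - b) == (tmp % (b - -1))) evaluates to false; next b becomes -10; next ((b + b) == min(b, -4)) evaluates to false; next final value 0
after: tmp becomes -5; next (((-4 * tmp) <= (5 + tmp)) or (max(0, 5) < (tmp // (a - 2)))) evaluates to false; next ((a // (a - 1)) == (-b)) evaluates to false; next tmp becomes 2; next final value 2
0 vs 2 — the two versions disagree here.
verdict: not equivalent; witness: a=-4, b=-5


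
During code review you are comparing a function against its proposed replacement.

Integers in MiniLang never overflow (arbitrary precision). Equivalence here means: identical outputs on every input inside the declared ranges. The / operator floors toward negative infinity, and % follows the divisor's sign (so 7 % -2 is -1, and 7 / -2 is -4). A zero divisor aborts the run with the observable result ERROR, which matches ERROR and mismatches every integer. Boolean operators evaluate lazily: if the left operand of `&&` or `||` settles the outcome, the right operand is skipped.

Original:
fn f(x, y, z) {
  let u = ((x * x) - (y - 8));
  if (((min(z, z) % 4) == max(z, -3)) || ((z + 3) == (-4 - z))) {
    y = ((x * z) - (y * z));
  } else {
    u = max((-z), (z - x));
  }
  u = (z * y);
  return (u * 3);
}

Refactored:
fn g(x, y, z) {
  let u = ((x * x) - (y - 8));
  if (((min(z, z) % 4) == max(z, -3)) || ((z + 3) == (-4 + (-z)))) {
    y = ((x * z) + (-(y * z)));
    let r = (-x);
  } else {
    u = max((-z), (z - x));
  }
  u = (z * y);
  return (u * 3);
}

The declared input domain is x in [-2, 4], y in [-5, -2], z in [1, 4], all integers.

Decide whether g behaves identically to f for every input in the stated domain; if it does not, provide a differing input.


Reading the diff, among the changes: statement counts differ; local variable names differ; arithmetic usage differs.
One worked example (x=3, y=-4, z=4) — f: u becomes 21; next (((min(z, z) % 4) == max(z, -3)) || ((z + 3) == (-4 - z))) evaluates to false; next u becomes 1; next u becomes -16; next final value -48; g: u becomes 21; next (((min(z, z) % 4) == max(z, -3)) || ((z + 3) == (-4 + (-z)))) evaluates to false; next u becomes 1; next u becomes -16; next final value -48; agreement on -48.
Checked all 112 inputs in the declared domain: the outputs agree on every one.
verdict: equivalent


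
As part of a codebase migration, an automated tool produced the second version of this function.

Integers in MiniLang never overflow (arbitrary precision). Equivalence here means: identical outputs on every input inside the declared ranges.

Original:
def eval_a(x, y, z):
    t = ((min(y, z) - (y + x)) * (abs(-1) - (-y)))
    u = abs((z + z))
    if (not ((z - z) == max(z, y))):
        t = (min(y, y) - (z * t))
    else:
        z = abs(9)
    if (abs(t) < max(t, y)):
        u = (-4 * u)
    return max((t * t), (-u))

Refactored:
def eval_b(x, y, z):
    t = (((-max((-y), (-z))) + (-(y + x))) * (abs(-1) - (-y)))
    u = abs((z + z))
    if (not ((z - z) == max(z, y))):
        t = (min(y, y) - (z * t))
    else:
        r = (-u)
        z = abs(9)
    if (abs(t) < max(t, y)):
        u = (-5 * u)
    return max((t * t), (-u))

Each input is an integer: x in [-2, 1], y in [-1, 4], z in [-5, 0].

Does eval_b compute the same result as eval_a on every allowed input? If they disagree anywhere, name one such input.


Consider the input x=-2, y=2, z=-1.
eval_a: t := -3 | u := 2 | (not ((z - z) == max(z, y))): true | t := -1 | (abs(t) < max(t, y)): true | u := -8 | result 8
eval_b: t := -3 | u := 2 | (not ((z - z) == max(z, y))): true | t := -1 | (abs(t) < max(t, y)): true | u := -10 | result 10
8 and 10 differ, so these are not the same function on this domain.
verdict: not equivalent; witness: x=-2, y=2, z=-1


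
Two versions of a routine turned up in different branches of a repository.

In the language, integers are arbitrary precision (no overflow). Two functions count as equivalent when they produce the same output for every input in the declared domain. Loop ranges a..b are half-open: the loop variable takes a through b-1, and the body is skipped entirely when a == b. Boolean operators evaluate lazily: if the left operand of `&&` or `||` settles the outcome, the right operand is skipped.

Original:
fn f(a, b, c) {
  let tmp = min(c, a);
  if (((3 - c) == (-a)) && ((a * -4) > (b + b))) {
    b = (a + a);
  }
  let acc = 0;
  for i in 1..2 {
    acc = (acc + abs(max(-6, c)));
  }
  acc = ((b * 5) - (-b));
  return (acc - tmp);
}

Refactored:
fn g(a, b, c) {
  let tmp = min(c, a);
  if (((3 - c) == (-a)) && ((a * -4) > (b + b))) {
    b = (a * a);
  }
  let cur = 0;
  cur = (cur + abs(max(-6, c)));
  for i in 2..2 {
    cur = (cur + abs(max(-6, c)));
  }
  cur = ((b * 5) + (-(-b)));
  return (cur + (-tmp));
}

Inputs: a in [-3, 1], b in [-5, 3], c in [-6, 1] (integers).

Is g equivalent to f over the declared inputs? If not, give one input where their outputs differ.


Take a=-3, b=-5, c=0.
f: tmp = -3; (((3 - c) == (-a)) && ((a * -4) > (b + b))) -> true; b = -6; acc = 0; [i=1]; acc = 0; acc = -36; return -33
g: tmp = -3; (((3 - c) == (-a)) && ((a * -4) > (b + b))) -> true; b = 9; cur = 0; cur = 0; the i loop: no iterations; cur = 54; return 57
-33 != 57, so the rewrite changes behavior.
verdict: not equivalent; witness: a=-3, b=-5, c=0


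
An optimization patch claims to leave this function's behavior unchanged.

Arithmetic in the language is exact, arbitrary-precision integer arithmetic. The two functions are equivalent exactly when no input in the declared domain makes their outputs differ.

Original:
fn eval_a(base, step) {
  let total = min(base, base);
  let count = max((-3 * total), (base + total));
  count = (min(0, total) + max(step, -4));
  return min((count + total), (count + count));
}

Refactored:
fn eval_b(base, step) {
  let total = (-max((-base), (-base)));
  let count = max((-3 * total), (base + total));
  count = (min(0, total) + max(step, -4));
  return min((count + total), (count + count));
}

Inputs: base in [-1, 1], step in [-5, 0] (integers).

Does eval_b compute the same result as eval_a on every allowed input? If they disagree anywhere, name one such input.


Reading the diff, among the changes: min/max/abs usage differs.
One worked example (base=1, step=-2) — eval_a: total becomes 1; next count becomes 2; next count becomes -2; next final value -4; eval_b: total becomes 1; next count becomes 2; next count becomes -2; next final value -4; agreement on -4.
Checked all 18 inputs in the declared domain: the outputs agree on every one.
verdict: equivalent


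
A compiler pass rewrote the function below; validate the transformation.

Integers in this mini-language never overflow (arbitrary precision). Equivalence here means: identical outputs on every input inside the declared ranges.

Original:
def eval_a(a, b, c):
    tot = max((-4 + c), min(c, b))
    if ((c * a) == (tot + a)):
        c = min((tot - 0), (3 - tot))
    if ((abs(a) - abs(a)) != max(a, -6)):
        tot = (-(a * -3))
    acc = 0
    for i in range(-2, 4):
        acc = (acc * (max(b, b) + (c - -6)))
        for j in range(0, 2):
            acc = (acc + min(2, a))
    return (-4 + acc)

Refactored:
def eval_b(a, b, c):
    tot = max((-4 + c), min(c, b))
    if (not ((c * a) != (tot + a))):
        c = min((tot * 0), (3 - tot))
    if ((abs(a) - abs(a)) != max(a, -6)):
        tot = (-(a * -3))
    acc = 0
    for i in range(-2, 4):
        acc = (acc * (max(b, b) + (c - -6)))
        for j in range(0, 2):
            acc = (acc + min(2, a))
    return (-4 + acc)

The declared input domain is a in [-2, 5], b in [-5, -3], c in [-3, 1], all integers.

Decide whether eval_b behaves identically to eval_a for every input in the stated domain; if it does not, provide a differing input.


Try a=1, b=-4, c=-3.
eval_a: tot := -4 | ((c * a) == (tot + a)): true | c := -4 | ((abs(a) - abs(a)) != max(a, -6)): true | tot := 3 | acc := 0 | iter i=-2: | acc := 0 | iter j=0: | acc := 1 | iter j=1: | acc := 2 | iter i=-1: | acc := -4 | iter j=0: | acc := -3 | iter j=1: | acc := -2 | iter i=0: | acc := 4 | iter j=0: | acc := 5 | iter j=1: | acc := 6 | iter i=1: | acc := -12 | iter j=0: | acc := -11 | iter j=1: | acc := -10 | iter i=2: | acc := 20 | iter j=0: | acc := 21 | iter j=1: | acc := 22 | iter i=3: | acc := -44 | iter j=0: | acc := -43 | iter j=1: | acc := -42 | result -46
eval_b: tot := -4 | (not ((c * a) != (tot + a))): true | c := 0 | ((abs(a) - abs(a)) != max(a, -6)): true | tot := 3 | acc := 0 | iter i=-2: | acc := 0 | iter j=0: | acc := 1 | iter j=1: | acc := 2 | iter i=-1: | acc := 4 | iter j=0: | acc := 5 | iter j=1: | acc := 6 | iter i=0: | acc := 12 | iter j=0: | acc := 13 | iter j=1: | acc := 14 | iter i=1: | acc := 28 | iter j=0: | acc := 29 | iter j=1: | acc := 30 | iter i=2: | acc := 60 | iter j=0: | acc := 61 | iter j=1: | acc := 62 | iter i=3: | acc := 124 | iter j=0: | acc := 125 | iter j=1: | acc := 126 | result 122
-46 vs 122 — the two versions disagree here.
verdict: not equivalent; witness: a=1, b=-4, c=-3


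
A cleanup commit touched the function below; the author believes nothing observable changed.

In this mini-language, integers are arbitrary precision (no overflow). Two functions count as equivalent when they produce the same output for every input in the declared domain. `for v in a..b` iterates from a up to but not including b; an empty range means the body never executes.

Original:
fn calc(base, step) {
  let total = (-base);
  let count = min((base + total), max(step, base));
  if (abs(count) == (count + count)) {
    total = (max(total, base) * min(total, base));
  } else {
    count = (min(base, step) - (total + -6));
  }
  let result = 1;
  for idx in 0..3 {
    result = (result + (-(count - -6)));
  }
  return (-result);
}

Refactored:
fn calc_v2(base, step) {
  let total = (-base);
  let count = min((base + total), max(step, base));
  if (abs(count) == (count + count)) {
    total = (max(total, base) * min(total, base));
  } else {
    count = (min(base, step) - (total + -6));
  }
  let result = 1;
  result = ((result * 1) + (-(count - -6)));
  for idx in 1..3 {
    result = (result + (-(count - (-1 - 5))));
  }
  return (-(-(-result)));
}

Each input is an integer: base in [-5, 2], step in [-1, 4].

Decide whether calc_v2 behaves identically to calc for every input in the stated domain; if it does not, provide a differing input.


Reading the diff, among the changes: arithmetic usage differs, and statement counts differ, and loop structure differs, and constant usage differs.
As a probe, take base=-2, step=-1: calc runs total becomes 2; next count becomes -1; next (abs(count) == (count + count)) evaluates to false; next count becomes 2; next result becomes 1; next at idx=0:; next result becomes -7; next at idx=1:; next result becomes -15; next at idx=2:; next result becomes -23; next final value 23; calc_v2 runs total becomes 2; next count becomes -1; next (abs(count) == (count + count)) evaluates to false; next count becomes 2; next result becomes 1; next result becomes -7; next at idx=1:; next result becomes -15; next at idx=2:; next result becomes -23; next final value 23; both end at 23.
An exhaustive pass over the 48 declared inputs shows identical outputs.
verdict: equivalent


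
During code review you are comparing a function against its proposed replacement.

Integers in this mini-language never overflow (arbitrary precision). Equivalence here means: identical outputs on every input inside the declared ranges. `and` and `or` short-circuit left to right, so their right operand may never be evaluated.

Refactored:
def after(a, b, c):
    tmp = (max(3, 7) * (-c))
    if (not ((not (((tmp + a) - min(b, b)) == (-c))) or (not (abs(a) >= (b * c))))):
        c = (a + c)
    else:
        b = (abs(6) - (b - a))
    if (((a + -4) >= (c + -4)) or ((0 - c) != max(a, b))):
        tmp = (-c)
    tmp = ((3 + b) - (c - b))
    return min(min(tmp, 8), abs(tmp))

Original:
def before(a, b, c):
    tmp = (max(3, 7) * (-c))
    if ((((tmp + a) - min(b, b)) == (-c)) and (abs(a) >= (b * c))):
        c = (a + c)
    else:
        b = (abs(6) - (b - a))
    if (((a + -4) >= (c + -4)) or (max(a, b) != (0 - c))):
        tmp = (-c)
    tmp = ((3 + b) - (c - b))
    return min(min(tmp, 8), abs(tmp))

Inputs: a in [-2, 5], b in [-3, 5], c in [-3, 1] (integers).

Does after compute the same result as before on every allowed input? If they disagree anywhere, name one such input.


Equivalent — the differences include boolean connective usage differs, yet no declared input distinguishes the two.
Tracing a=3, b=0, c=-1: before: tmp := 7 | ((((tmp + a) - min(b, b)) == (-c)) and (abs(a) >= (b * c))): false | b := 9 | (((a + -4) >= (c + -4)) or (max(a, b) != (0 - c))): true | tmp := 1 | tmp := 22 | result 8 | after: tmp := 7 | (not ((not (((tmp + a) - min(b, b)) == (-c))) or (not (abs(a) >= (b * c))))): false | b := 9 | (((a + -4) >= (c + -4)) or ((0 - c) != max(a, b))): true | tmp := 1 | tmp := 22 | result 8 — matching result 8.
Every one of the 360 inputs gives matching results.
verdict: equivalent


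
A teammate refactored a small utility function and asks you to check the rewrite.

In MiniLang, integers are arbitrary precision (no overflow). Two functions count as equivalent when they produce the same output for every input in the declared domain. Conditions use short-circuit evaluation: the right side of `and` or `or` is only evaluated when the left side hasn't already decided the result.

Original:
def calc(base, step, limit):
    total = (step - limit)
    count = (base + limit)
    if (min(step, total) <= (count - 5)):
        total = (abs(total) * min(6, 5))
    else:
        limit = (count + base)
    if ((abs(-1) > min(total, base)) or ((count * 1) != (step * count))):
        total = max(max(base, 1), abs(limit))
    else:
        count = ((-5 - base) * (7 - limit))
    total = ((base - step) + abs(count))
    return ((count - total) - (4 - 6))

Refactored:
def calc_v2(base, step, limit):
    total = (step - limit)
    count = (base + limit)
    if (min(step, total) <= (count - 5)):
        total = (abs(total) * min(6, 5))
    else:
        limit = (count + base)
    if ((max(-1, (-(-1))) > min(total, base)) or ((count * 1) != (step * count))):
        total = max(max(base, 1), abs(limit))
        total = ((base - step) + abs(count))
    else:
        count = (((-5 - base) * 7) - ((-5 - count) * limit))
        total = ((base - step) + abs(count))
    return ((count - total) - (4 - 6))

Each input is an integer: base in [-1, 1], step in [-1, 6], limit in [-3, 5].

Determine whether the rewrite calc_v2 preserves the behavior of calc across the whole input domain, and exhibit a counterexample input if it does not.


Evaluate both at base=1, step=0, limit=-1.
calc: total = 1; count = 0; (min(step, total) <= (count - 5)) -> false; limit = 1; ((abs(-1) > min(total, base)) or ((count * 1) != (step * count))) -> false; count = -36; total = 37; return -71
calc_v2: total = 1; count = 0; (min(step, total) <= (count - 5)) -> false; limit = 1; ((max(-1, (-(-1))) > min(total, base)) or ((count * 1) != (step * count))) -> false; count = -37; total = 38; return -73
-71 != -73, so the rewrite changes behavior.
verdict: not equivalent; witness: base=1, step=0, limit=-1


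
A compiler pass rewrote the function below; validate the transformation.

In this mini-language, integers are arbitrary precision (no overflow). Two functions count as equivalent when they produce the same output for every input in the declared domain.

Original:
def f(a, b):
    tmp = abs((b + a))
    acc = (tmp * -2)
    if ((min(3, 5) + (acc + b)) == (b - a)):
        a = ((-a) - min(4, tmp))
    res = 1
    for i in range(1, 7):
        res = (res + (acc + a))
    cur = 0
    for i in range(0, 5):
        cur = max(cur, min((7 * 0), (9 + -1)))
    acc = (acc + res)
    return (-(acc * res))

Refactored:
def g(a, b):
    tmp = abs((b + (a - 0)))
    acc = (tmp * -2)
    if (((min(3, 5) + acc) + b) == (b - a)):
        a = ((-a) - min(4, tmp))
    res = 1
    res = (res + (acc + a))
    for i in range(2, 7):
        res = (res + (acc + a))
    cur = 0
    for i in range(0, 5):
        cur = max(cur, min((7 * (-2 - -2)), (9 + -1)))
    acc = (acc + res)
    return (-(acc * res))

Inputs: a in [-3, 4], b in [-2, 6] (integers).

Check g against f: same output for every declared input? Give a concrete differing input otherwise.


Differences: constant usage differs; loop structure differs; arithmetic usage differs; statement counts differ — yet all 72 inputs agree.
verdict: equivalent


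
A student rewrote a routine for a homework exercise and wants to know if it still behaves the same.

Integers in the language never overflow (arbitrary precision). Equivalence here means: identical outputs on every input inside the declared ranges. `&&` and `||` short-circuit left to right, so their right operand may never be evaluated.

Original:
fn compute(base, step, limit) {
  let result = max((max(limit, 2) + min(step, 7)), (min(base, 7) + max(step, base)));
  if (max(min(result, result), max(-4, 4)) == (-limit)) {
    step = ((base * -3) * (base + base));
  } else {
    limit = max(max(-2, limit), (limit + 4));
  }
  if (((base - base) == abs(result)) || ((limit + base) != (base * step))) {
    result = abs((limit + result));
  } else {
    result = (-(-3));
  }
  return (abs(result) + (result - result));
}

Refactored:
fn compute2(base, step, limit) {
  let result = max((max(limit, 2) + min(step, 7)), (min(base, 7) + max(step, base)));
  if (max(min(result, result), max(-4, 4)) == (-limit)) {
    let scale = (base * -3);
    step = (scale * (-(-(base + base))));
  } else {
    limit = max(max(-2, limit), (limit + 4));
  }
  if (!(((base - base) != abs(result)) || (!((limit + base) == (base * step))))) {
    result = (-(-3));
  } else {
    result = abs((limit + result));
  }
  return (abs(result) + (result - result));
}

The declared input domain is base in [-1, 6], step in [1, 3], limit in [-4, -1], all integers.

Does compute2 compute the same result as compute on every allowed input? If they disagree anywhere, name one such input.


The rewrite breaks on base=0, step=3, limit=-4, where the results are 3 and 5.
compute: result becomes 5; next (max(min(result, result), max(-4, 4)) == (-limit)) evaluates to false; next limit becomes 0; next (((base - base) == abs(result)) || ((limit + base) != (base * step))) evaluates to false; next result becomes 3; next final value 3
compute2: result becomes 5; next (max(min(result, result), max(-4, 4)) == (-limit)) evaluates to false; next limit becomes 0; next (!(((base - base) != abs(result)) || (!((limit + base) == (base * step))))) evaluates to false; next result becomes 5; next final value 5
verdict: not equivalent; witness: base=0, step=3, limit=-4


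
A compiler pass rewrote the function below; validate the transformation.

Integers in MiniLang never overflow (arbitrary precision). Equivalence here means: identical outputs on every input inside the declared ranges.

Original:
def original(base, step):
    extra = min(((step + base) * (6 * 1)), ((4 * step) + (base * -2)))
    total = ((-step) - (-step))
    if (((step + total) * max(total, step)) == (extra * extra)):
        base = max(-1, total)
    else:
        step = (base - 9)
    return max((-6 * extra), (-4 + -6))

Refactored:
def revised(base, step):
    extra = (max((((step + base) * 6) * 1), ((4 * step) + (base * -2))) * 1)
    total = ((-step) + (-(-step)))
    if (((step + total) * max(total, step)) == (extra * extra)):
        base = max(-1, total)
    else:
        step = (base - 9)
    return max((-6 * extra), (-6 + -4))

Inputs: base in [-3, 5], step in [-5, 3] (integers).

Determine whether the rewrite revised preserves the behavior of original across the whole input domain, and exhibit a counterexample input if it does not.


The rewrite breaks on base=-3, step=-5, where the results are 288 and 84.
original: extra := -48 | total := 0 | (((step + total) * max(total, step)) == (extra * extra)): false | step := -12 | result 288
revised: extra := -14 | total := 0 | (((step + total) * max(total, step)) == (extra * extra)): false | step := -12 | result 84
verdict: not equivalent; witness: base=-3, step=-5


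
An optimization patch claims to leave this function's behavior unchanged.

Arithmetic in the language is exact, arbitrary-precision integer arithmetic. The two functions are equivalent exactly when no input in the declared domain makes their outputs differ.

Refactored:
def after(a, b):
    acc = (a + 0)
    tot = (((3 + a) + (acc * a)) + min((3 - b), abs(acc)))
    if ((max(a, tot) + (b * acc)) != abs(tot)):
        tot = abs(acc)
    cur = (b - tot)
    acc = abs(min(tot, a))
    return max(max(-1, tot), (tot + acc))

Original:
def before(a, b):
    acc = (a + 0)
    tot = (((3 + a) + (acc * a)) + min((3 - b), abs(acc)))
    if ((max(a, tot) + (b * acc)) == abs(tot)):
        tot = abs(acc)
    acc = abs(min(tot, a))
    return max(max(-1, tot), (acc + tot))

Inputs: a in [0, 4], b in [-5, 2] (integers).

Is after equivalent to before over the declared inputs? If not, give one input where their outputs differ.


Try a=0, b=-5.
before: acc = 0; tot = 3; ((max(a, tot) + (b * acc)) == abs(tot)) -> true; tot = 0; acc = 0; return 0
after: acc = 0; tot = 3; ((max(a, tot) + (b * acc)) != abs(tot)) -> false; cur = -8; acc = 0; return 3
0 vs 3 — the two versions disagree here.
verdict: not equivalent; witness: a=0, b=-5


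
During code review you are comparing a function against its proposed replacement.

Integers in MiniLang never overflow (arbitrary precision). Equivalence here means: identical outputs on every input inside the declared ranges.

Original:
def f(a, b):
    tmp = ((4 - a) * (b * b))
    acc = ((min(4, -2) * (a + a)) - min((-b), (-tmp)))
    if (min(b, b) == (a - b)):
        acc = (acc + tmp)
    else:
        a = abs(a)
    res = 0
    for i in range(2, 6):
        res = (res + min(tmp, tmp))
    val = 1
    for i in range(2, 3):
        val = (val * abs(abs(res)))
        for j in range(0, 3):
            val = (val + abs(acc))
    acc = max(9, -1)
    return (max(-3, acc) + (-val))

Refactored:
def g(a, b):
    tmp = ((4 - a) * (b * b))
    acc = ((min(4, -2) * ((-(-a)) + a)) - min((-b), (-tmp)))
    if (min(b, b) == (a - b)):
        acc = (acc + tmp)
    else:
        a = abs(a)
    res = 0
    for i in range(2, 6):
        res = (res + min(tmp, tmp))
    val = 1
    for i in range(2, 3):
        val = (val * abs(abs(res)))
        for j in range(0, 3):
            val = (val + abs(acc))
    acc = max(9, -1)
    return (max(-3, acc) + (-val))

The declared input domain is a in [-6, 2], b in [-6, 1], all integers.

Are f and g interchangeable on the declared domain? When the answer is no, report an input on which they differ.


Differences: same computation, different form — yet all 72 inputs agree.
verdict: equivalent
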